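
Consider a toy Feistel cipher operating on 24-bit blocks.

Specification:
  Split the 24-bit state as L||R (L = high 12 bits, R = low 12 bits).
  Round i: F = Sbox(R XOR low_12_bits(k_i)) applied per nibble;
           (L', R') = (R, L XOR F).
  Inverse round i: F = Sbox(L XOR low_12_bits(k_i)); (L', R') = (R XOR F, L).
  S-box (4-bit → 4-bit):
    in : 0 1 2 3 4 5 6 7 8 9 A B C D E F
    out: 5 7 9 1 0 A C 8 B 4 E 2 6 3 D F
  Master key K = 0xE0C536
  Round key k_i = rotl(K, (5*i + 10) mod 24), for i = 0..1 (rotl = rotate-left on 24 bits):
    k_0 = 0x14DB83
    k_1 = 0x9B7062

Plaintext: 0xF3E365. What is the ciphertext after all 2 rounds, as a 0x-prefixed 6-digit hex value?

0x4E23D0

s_0 = plaintext = 0xF3E365
s_1 = Round(s_0, k_0) = 0x3654E2
s_2 = Round(s_1, k_1) = 0x4E23D0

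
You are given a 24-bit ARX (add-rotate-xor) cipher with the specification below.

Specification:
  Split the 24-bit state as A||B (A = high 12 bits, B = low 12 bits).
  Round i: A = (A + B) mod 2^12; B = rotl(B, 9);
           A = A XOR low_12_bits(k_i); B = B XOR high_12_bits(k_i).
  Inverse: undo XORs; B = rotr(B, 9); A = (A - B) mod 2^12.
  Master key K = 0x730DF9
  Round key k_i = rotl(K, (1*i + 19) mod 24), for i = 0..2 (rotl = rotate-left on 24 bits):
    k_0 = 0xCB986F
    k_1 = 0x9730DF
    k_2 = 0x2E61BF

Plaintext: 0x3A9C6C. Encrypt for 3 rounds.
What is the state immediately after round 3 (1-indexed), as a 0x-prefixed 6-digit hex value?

s_0 = plaintext = 0x3A9C6C
s_1 = Round(s_0, k_0) = 0x87A534
s_2 = Round(s_1, k_1) = 0xD711D5
s_3 = Round(s_2, k_2) = 0xEF98DC

0xEF98DC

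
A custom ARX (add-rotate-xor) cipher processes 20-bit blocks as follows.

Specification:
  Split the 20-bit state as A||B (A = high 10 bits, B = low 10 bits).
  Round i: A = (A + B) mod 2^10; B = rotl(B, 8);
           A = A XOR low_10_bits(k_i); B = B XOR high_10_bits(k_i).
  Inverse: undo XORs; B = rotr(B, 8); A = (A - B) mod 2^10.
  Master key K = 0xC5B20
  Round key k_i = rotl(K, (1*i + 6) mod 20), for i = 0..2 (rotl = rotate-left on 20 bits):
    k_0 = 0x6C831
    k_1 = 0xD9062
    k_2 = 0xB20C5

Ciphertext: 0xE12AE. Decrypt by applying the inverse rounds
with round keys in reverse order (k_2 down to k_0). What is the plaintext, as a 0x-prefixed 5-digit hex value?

s_0 = ciphertext = 0xE12AE
s_1 = InvRound(s_0, k_2) = 0x6A598
s_2 = InvRound(s_1, k_1) = 0x767F2
s_3 = InvRound(s_2, k_0) = 0x39902

0x39902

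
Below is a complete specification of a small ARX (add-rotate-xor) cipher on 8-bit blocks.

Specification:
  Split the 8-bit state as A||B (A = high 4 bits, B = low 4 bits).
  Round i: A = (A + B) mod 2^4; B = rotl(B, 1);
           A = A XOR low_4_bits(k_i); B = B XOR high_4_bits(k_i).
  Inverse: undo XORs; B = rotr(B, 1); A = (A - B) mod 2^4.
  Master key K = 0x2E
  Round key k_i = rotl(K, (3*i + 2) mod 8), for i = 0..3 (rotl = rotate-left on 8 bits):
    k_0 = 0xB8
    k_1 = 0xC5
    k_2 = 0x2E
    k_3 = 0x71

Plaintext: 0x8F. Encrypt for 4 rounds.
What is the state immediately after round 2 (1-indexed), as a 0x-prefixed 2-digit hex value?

s_0 = plaintext = 0x8F
s_1 = Round(s_0, k_0) = 0xF4
s_2 = Round(s_1, k_1) = 0x64
s_3 = Round(s_2, k_2) = 0x4A
s_4 = Round(s_3, k_3) = 0xF2

0x64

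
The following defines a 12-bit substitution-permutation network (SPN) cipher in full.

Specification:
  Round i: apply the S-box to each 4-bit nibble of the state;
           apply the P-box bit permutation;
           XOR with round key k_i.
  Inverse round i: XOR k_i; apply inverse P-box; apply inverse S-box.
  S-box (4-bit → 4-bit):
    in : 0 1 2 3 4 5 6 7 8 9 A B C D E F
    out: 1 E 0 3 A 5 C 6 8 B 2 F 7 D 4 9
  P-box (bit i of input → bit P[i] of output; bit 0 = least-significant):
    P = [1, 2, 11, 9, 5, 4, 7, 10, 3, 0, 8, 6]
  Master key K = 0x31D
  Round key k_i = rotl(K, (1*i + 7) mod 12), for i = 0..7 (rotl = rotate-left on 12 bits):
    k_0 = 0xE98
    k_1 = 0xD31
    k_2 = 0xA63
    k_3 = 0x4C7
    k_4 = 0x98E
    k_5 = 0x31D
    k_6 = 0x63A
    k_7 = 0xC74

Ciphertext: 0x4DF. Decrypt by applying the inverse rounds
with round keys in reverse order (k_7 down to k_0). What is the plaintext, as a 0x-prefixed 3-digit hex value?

s_0 = ciphertext = 0x4DF
s_1 = InvRound(s_0, k_7) = 0x355
s_2 = InvRound(s_1, k_6) = 0xBF3
s_3 = InvRound(s_2, k_5) = 0xF5C
s_4 = InvRound(s_3, k_4) = 0x81F
s_5 = InvRound(s_4, k_3) = 0xF1E
s_6 = InvRound(s_5, k_2) = 0xB9A
s_7 = InvRound(s_6, k_1) = 0x3DF
s_8 = InvRound(s_7, k_0) = 0x18C

0x18C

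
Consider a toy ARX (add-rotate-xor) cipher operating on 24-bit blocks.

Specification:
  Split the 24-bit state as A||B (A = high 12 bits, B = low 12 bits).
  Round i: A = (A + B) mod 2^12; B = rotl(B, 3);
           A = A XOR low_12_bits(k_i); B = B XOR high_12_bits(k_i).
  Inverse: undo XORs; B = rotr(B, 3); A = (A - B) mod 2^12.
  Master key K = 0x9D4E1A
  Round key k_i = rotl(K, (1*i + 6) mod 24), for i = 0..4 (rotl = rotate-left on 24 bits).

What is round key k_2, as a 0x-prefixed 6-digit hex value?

0x4E1A9D

K = 0x9D4E1A
k_0 = rotl(K, (1*0+6) mod 24) = rotl(K, 6) = 0x5386A7
k_1 = rotl(K, (1*1+6) mod 24) = rotl(K, 7) = 0xA70D4E
k_2 = rotl(K, (1*2+6) mod 24) = rotl(K, 8) = 0x4E1A9D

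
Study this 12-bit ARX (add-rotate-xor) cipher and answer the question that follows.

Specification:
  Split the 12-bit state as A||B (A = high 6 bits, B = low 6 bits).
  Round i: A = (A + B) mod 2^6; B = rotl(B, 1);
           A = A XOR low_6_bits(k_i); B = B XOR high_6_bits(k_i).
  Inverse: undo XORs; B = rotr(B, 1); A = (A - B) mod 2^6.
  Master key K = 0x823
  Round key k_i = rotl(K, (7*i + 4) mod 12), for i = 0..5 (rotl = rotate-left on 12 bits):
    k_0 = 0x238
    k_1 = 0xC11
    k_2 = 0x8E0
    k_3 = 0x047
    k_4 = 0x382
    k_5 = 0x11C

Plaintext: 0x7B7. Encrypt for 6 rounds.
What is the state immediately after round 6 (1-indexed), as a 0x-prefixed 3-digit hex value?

0x8FF

s_0 = plaintext = 0x7B7
s_1 = Round(s_0, k_0) = 0xB67
s_2 = Round(s_1, k_1) = 0x17F
s_3 = Round(s_2, k_2) = 0x91C
s_4 = Round(s_3, k_3) = 0x1F9
s_5 = Round(s_4, k_4) = 0x0BD
s_6 = Round(s_5, k_5) = 0x8FF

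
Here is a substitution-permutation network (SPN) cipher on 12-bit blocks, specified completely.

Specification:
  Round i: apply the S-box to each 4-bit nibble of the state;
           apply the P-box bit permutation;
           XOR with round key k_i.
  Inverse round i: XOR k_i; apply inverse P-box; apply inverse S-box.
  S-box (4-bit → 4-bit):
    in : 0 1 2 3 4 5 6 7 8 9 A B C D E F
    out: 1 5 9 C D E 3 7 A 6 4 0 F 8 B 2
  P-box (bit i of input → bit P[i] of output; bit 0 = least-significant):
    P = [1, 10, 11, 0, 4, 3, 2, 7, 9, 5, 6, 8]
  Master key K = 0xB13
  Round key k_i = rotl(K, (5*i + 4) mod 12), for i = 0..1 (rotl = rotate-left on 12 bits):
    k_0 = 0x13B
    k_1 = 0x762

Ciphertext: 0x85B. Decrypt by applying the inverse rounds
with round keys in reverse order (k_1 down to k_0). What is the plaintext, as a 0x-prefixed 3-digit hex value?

0x477

s_0 = ciphertext = 0x85B
s_1 = InvRound(s_0, k_1) = 0xE65
s_2 = InvRound(s_1, k_0) = 0x477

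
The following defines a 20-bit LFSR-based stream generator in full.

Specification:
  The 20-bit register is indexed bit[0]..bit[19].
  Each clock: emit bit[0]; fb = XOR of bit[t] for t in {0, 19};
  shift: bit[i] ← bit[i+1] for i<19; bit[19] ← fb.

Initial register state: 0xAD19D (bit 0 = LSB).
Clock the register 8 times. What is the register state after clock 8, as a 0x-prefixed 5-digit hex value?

0x74AD1

reg_0 = 0xAD19D
clock 1: out=1, reg = 0x568CE
clock 2: out=0, reg = 0x2B467
clock 3: out=1, reg = 0x95A33
clock 4: out=1, reg = 0x4AD19
clock 5: out=1, reg = 0xA568C
clock 6: out=0, reg = 0xD2B46
clock 7: out=0, reg = 0xE95A3
clock 8: out=1, reg = 0x74AD1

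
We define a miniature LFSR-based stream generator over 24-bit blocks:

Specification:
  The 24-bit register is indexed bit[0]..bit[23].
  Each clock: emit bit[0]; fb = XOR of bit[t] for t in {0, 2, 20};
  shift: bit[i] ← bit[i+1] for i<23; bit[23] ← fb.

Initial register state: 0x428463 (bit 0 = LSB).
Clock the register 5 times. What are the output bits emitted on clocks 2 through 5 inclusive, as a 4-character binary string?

1000

reg_0 = 0x428463
clock 1: out=1, reg = 0xA14231
clock 2: out=1, reg = 0xD0A118
clock 3: out=0, reg = 0xE8508C
clock 4: out=0, reg = 0xF42846
clock 5: out=0, reg = 0x7A1423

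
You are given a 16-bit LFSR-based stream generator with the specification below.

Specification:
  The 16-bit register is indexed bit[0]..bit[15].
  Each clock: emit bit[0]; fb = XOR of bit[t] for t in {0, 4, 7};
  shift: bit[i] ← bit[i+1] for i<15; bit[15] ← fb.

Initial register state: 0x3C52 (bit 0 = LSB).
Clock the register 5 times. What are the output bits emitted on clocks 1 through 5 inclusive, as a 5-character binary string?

reg_0 = 0x3C52
clock 1: out=0, reg = 0x9E29
clock 2: out=1, reg = 0xCF14
clock 3: out=0, reg = 0xE78A
clock 4: out=0, reg = 0xF3C5
clock 5: out=1, reg = 0x79E2

01001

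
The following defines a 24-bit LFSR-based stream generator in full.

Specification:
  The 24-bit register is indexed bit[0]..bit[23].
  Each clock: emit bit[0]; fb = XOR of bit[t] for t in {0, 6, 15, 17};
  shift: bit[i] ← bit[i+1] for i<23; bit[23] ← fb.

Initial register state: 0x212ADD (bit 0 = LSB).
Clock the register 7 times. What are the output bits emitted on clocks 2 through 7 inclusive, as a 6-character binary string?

011101

reg_0 = 0x212ADD
clock 1: out=1, reg = 0x10956E
clock 2: out=0, reg = 0x084AB7
clock 3: out=1, reg = 0x84255B
clock 4: out=1, reg = 0x4212AD
clock 5: out=1, reg = 0x210956
clock 6: out=0, reg = 0x9084AB
clock 7: out=1, reg = 0x484255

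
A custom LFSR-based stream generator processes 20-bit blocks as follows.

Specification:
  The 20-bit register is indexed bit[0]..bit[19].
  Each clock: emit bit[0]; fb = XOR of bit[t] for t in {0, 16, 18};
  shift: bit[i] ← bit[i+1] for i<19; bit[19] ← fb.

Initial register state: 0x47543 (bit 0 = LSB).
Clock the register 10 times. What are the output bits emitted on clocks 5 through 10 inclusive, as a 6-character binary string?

reg_0 = 0x47543
clock 1: out=1, reg = 0x23AA1
clock 2: out=1, reg = 0x91D50
clock 3: out=0, reg = 0xC8EA8
clock 4: out=0, reg = 0xE4754
clock 5: out=0, reg = 0xF23AA
clock 6: out=0, reg = 0x791D5
clock 7: out=1, reg = 0xBC8EA
clock 8: out=0, reg = 0xDE475
clock 9: out=1, reg = 0xEF23A
clock 10: out=0, reg = 0xF791D

001010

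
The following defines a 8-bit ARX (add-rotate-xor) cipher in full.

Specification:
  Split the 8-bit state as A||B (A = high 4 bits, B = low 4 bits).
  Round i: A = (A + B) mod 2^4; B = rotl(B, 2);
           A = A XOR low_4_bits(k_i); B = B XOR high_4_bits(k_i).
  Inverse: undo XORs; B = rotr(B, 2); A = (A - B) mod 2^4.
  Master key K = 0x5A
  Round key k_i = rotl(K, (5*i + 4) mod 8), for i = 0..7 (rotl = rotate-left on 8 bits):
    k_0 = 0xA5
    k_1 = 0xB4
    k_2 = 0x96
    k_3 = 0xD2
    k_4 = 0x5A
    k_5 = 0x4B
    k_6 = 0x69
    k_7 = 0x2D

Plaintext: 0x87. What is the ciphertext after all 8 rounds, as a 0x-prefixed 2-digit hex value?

0x67

s_0 = plaintext = 0x87
s_1 = Round(s_0, k_0) = 0xA7
s_2 = Round(s_1, k_1) = 0x56
s_3 = Round(s_2, k_2) = 0xD0
s_4 = Round(s_3, k_3) = 0xFD
s_5 = Round(s_4, k_4) = 0x62
s_6 = Round(s_5, k_5) = 0x3C
s_7 = Round(s_6, k_6) = 0x65
s_8 = Round(s_7, k_7) = 0x67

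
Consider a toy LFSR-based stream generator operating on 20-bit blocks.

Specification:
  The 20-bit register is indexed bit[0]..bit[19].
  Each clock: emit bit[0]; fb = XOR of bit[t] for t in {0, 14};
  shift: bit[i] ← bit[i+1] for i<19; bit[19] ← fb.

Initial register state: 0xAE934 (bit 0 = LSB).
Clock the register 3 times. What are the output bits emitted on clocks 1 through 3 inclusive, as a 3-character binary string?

reg_0 = 0xAE934
clock 1: out=0, reg = 0xD749A
clock 2: out=0, reg = 0xEBA4D
clock 3: out=1, reg = 0xF5D26

001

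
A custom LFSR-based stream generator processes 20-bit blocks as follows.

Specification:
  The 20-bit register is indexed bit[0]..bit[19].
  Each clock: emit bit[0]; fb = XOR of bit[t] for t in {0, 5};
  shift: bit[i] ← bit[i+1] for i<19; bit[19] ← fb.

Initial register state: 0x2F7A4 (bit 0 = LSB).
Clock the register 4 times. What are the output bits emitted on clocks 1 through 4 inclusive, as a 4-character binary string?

0010

reg_0 = 0x2F7A4
clock 1: out=0, reg = 0x97BD2
clock 2: out=0, reg = 0x4BDE9
clock 3: out=1, reg = 0x25EF4
clock 4: out=0, reg = 0x92F7A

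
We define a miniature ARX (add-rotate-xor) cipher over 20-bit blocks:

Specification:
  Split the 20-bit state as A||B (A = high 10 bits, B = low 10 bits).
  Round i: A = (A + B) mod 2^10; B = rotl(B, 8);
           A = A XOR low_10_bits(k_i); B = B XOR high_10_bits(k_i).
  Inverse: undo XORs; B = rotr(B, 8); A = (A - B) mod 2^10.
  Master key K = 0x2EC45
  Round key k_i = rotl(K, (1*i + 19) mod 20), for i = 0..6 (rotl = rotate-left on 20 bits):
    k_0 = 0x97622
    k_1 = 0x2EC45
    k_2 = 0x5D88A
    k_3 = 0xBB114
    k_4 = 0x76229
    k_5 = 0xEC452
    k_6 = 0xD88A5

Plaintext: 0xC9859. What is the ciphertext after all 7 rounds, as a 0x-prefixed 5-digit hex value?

0xAA4E8

s_0 = plaintext = 0xC9859
s_1 = Round(s_0, k_0) = 0x5774B
s_2 = Round(s_1, k_1) = 0x3B769
s_3 = Round(s_2, k_2) = 0x370AC
s_4 = Round(s_3, k_3) = 0x272C7
s_5 = Round(s_4, k_4) = 0x52A69
s_6 = Round(s_5, k_5) = 0xF862B
s_7 = Round(s_6, k_6) = 0xAA4E8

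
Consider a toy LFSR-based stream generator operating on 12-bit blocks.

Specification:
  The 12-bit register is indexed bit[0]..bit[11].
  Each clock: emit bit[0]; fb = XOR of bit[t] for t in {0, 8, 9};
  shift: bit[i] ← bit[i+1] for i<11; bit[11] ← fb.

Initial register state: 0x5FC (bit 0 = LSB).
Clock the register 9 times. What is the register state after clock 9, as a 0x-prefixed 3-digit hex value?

reg_0 = 0x5FC
clock 1: out=0, reg = 0xAFE
clock 2: out=0, reg = 0xD7F
clock 3: out=1, reg = 0x6BF
clock 4: out=1, reg = 0x35F
clock 5: out=1, reg = 0x9AF
clock 6: out=1, reg = 0x4D7
clock 7: out=1, reg = 0xA6B
clock 8: out=1, reg = 0x535
clock 9: out=1, reg = 0x29A

0x29A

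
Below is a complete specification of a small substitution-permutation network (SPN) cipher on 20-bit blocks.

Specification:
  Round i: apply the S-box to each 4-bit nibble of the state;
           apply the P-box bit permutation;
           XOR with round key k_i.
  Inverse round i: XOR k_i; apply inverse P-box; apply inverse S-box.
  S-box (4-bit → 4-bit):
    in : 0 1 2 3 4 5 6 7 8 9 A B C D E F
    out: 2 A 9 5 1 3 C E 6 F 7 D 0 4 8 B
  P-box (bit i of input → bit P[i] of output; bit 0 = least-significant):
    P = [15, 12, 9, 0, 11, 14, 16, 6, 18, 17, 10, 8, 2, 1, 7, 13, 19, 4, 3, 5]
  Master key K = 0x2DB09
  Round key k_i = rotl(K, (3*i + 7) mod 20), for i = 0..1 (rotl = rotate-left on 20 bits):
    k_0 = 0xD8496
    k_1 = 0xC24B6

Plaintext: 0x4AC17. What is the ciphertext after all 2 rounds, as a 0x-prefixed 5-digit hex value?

s_0 = plaintext = 0x4AC17
s_1 = Round(s_0, k_0) = 0x5D651
s_2 = Round(s_1, k_1) = 0x47927

0x47927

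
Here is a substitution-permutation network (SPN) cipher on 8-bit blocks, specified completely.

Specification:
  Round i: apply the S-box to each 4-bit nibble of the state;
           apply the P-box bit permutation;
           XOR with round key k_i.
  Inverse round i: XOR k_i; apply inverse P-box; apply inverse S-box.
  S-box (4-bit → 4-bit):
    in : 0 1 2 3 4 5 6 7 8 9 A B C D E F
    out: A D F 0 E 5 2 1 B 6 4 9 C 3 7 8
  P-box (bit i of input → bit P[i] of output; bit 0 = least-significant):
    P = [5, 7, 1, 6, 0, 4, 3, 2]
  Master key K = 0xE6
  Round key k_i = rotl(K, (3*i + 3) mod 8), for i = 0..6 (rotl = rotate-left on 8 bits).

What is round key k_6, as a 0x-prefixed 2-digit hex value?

0xDC

K = 0xE6
k_0 = rotl(K, (3*0+3) mod 8) = rotl(K, 3) = 0x37
k_1 = rotl(K, (3*1+3) mod 8) = rotl(K, 6) = 0xB9
k_2 = rotl(K, (3*2+3) mod 8) = rotl(K, 1) = 0xCD
k_3 = rotl(K, (3*3+3) mod 8) = rotl(K, 4) = 0x6E
k_4 = rotl(K, (3*4+3) mod 8) = rotl(K, 7) = 0x73
k_5 = rotl(K, (3*5+3) mod 8) = rotl(K, 2) = 0x9B
k_6 = rotl(K, (3*6+3) mod 8) = rotl(K, 5) = 0xDC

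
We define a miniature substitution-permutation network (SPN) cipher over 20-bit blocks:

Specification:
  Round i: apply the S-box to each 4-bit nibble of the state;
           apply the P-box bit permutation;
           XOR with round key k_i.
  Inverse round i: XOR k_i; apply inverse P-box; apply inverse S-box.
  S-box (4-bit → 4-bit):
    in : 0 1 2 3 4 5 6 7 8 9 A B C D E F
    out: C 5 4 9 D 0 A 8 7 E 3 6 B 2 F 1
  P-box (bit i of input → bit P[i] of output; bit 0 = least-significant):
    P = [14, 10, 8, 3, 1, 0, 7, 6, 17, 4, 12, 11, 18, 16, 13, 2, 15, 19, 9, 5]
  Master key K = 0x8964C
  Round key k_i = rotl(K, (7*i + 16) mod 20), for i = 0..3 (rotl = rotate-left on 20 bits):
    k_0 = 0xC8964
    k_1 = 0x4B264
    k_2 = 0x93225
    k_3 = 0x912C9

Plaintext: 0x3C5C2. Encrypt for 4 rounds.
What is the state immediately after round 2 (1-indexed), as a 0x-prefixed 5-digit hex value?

0xEC098

s_0 = plaintext = 0x3C5C2
s_1 = Round(s_0, k_0) = 0x90803
s_2 = Round(s_1, k_1) = 0xEC098
s_3 = Round(s_2, k_2) = 0x4EDC0
s_4 = Round(s_3, k_3) = 0xCB1B6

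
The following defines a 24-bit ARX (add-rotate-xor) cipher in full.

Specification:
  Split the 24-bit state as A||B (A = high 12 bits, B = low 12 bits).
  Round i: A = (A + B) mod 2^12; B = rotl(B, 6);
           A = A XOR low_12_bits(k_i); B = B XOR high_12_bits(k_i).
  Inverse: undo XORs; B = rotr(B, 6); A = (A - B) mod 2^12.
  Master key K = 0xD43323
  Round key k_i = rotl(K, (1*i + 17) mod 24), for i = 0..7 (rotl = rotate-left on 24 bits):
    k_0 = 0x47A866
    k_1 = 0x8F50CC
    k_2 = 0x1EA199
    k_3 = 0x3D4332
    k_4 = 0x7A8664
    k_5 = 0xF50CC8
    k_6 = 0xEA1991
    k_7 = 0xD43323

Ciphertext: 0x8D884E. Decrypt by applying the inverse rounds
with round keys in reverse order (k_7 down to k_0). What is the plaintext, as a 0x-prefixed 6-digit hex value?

0x55C70E

s_0 = ciphertext = 0x8D884E
s_1 = InvRound(s_0, k_7) = 0x8A7354
s_2 = InvRound(s_1, k_6) = 0x3BFD77
s_3 = InvRound(s_2, k_5) = 0x5AF9C8
s_4 = InvRound(s_3, k_4) = 0xB92839
s_5 = InvRound(s_4, k_3) = 0xD31B6F
s_6 = InvRound(s_5, k_2) = 0xB3E16A
s_7 = InvRound(s_6, k_1) = 0x40C7E6
s_8 = InvRound(s_7, k_0) = 0x55C70E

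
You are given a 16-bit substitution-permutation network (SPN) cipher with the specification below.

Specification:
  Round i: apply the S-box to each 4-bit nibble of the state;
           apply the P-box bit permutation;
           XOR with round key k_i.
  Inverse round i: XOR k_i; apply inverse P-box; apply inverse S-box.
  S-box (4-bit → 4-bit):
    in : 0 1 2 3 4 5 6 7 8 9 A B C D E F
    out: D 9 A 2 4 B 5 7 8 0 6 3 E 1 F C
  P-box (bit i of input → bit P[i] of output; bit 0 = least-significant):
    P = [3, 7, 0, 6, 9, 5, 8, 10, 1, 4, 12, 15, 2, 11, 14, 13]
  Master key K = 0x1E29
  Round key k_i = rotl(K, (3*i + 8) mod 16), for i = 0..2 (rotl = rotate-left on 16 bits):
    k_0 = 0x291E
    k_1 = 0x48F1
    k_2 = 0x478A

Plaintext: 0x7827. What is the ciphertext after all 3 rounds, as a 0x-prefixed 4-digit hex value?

0x8E13

s_0 = plaintext = 0x7827
s_1 = Round(s_0, k_0) = 0xE5B3
s_2 = Round(s_1, k_1) = 0xA247
s_3 = Round(s_2, k_2) = 0x8E13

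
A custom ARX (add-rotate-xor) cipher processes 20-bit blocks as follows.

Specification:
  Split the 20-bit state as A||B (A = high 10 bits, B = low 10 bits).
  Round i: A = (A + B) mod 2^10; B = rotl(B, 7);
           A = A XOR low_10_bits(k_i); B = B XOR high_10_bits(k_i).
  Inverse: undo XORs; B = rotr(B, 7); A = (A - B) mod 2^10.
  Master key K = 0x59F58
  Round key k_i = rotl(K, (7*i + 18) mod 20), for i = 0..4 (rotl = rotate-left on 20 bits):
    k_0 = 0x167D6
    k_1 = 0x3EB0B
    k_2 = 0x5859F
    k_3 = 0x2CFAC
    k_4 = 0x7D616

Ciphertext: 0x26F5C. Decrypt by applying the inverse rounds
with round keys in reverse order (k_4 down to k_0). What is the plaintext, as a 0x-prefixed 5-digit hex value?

s_0 = ciphertext = 0x26F5C
s_1 = InvRound(s_0, k_4) = 0x5014D
s_2 = InvRound(s_1, k_3) = 0xBE7F3
s_3 = InvRound(s_2, k_2) = 0xB4495
s_4 = InvRound(s_3, k_1) = 0x98B78
s_5 = InvRound(s_4, k_0) = 0x2990E

0x2990E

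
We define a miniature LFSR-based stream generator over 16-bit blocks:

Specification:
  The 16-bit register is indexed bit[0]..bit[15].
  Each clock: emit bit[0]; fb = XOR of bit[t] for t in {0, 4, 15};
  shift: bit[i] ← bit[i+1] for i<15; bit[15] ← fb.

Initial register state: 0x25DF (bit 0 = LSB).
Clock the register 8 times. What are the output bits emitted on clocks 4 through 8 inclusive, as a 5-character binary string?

reg_0 = 0x25DF
clock 1: out=1, reg = 0x12EF
clock 2: out=1, reg = 0x8977
clock 3: out=1, reg = 0xC4BB
clock 4: out=1, reg = 0xE25D
clock 5: out=1, reg = 0xF12E
clock 6: out=0, reg = 0xF897
clock 7: out=1, reg = 0xFC4B
clock 8: out=1, reg = 0x7E25

11011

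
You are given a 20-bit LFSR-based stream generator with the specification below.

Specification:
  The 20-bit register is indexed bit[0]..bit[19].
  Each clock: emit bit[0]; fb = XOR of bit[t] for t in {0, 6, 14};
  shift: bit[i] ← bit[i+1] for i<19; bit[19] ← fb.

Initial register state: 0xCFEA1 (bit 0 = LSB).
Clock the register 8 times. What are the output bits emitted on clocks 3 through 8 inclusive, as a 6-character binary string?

reg_0 = 0xCFEA1
clock 1: out=1, reg = 0x67F50
clock 2: out=0, reg = 0x33FA8
clock 3: out=0, reg = 0x19FD4
clock 4: out=0, reg = 0x8CFEA
clock 5: out=0, reg = 0x467F5
clock 6: out=1, reg = 0xA33FA
clock 7: out=0, reg = 0xD19FD
clock 8: out=1, reg = 0x68CFE

000101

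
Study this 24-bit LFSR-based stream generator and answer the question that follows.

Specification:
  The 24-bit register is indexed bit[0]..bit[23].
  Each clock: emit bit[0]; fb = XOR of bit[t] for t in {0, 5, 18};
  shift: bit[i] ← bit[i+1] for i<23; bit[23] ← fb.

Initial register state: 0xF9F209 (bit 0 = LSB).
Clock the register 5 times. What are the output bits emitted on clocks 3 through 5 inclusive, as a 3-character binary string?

reg_0 = 0xF9F209
clock 1: out=1, reg = 0xFCF904
clock 2: out=0, reg = 0xFE7C82
clock 3: out=0, reg = 0xFF3E41
clock 4: out=1, reg = 0x7F9F20
clock 5: out=0, reg = 0x3FCF90

010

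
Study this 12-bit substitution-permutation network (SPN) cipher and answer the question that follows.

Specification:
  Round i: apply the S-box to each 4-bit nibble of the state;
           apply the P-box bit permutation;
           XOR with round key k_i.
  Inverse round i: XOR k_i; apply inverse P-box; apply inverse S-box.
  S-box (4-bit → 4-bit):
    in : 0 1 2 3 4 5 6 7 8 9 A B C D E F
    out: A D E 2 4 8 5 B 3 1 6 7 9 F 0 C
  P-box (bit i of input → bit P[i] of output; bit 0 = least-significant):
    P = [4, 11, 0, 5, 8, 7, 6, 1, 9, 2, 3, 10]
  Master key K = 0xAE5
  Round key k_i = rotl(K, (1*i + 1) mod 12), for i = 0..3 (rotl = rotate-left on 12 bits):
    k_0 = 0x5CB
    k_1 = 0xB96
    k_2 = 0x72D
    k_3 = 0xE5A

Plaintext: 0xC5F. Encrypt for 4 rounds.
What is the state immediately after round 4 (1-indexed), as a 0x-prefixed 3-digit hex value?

s_0 = plaintext = 0xC5F
s_1 = Round(s_0, k_0) = 0x3E8
s_2 = Round(s_1, k_1) = 0x382
s_3 = Round(s_2, k_2) = 0xE88
s_4 = Round(s_3, k_3) = 0x7CA

0x7CA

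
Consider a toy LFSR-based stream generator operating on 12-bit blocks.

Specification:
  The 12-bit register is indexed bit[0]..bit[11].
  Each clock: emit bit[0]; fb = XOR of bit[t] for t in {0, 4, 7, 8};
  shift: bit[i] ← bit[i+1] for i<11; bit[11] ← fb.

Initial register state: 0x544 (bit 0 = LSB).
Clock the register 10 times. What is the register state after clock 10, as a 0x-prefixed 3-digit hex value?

0xC3D

reg_0 = 0x544
clock 1: out=0, reg = 0xAA2
clock 2: out=0, reg = 0xD51
clock 3: out=1, reg = 0xEA8
clock 4: out=0, reg = 0xF54
clock 5: out=0, reg = 0x7AA
clock 6: out=0, reg = 0x3D5
clock 7: out=1, reg = 0x1EA
clock 8: out=0, reg = 0x0F5
clock 9: out=1, reg = 0x87A
clock 10: out=0, reg = 0xC3D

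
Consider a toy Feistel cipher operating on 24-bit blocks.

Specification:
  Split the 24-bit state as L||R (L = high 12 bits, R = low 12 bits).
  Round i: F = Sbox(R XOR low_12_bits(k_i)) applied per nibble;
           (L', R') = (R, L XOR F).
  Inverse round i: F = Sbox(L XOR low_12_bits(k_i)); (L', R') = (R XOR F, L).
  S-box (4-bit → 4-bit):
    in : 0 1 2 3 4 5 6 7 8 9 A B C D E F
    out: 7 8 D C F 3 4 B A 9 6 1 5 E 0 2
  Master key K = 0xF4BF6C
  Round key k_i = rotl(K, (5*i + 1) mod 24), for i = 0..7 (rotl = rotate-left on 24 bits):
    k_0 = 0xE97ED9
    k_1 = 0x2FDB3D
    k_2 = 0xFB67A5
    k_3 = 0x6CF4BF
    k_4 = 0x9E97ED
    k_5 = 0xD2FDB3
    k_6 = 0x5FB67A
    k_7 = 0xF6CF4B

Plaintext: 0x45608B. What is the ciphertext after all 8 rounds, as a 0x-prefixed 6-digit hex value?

0x111231

s_0 = plaintext = 0x45608B
s_1 = Round(s_0, k_0) = 0x08B46B
s_2 = Round(s_1, k_1) = 0x46B2BF
s_3 = Round(s_2, k_2) = 0x2BF7ED
s_4 = Round(s_3, k_3) = 0x7EDE82
s_5 = Round(s_4, k_4) = 0xE82EAF
s_6 = Round(s_5, k_5) = 0xEAF207
s_7 = Round(s_6, k_6) = 0x207111
s_8 = Round(s_7, k_7) = 0x111231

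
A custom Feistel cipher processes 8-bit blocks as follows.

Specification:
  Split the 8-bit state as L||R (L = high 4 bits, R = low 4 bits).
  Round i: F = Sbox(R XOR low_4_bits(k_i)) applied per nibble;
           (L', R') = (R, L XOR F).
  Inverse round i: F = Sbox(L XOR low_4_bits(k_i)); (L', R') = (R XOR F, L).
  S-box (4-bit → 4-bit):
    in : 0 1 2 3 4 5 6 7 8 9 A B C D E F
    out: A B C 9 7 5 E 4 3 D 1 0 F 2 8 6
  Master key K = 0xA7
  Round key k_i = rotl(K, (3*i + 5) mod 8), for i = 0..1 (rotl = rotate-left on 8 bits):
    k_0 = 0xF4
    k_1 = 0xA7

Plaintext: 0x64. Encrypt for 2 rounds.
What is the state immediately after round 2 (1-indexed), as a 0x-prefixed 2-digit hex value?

s_0 = plaintext = 0x64
s_1 = Round(s_0, k_0) = 0x4C
s_2 = Round(s_1, k_1) = 0xC4

0xC4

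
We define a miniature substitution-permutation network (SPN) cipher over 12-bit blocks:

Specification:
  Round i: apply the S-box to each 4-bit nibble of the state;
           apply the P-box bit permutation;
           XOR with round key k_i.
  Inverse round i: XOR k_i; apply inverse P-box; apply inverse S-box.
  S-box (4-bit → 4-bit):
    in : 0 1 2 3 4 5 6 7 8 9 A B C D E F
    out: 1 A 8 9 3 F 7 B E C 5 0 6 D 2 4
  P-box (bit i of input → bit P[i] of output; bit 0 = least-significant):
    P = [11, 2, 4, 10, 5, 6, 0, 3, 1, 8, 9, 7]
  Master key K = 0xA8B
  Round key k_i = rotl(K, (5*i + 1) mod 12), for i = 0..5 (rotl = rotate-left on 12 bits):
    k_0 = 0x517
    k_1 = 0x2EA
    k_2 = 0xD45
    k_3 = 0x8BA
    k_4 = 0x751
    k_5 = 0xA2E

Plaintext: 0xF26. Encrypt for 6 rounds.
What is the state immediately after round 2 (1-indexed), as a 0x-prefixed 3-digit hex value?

s_0 = plaintext = 0xF26
s_1 = Round(s_0, k_0) = 0xF0B
s_2 = Round(s_1, k_1) = 0x0CA
s_3 = Round(s_2, k_2) = 0x516
s_4 = Round(s_3, k_3) = 0x364
s_5 = Round(s_4, k_4) = 0xFB6
s_6 = Round(s_5, k_5) = 0x03A

0x0CA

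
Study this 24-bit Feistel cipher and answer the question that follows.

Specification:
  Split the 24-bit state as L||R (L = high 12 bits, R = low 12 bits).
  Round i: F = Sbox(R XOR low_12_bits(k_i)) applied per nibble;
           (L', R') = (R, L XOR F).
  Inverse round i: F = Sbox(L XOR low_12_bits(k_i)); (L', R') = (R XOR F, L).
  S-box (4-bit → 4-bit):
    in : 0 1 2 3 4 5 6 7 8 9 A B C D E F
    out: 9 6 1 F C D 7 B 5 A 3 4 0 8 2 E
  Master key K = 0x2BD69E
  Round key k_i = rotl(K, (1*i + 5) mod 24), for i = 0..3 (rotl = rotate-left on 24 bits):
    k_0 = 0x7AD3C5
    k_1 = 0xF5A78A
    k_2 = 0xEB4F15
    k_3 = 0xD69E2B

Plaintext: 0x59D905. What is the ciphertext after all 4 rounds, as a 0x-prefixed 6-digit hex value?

0xF259F5

s_0 = plaintext = 0x59D905
s_1 = Round(s_0, k_0) = 0x905694
s_2 = Round(s_1, k_1) = 0x694F67
s_3 = Round(s_2, k_2) = 0xF67F25
s_4 = Round(s_3, k_3) = 0xF259F5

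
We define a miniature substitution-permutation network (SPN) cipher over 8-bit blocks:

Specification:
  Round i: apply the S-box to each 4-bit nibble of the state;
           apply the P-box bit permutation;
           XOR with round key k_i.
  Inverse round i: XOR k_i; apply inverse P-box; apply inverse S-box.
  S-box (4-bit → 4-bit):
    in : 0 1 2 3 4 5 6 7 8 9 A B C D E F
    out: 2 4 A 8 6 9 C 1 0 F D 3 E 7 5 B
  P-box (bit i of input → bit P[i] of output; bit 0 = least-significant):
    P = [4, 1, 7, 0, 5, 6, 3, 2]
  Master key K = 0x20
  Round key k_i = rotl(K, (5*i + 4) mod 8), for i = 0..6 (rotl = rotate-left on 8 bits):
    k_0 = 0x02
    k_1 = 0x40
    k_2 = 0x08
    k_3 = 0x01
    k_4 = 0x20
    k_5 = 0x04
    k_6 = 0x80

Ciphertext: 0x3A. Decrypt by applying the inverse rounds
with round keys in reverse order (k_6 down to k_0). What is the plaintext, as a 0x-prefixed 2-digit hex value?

0x39

s_0 = ciphertext = 0x3A
s_1 = InvRound(s_0, k_6) = 0xED
s_2 = InvRound(s_1, k_5) = 0xD6
s_3 = InvRound(s_2, k_4) = 0xFD
s_4 = InvRound(s_3, k_3) = 0x9E
s_5 = InvRound(s_4, k_2) = 0x3D
s_6 = InvRound(s_5, k_1) = 0x95
s_7 = InvRound(s_6, k_0) = 0x39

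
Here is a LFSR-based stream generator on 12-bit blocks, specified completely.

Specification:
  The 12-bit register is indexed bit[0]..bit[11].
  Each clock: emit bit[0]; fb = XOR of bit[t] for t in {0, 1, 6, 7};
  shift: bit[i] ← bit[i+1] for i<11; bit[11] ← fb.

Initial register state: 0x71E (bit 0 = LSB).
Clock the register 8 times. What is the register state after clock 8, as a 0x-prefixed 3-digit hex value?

0x237

reg_0 = 0x71E
clock 1: out=0, reg = 0xB8F
clock 2: out=1, reg = 0xDC7
clock 3: out=1, reg = 0x6E3
clock 4: out=1, reg = 0x371
clock 5: out=1, reg = 0x1B8
clock 6: out=0, reg = 0x8DC
clock 7: out=0, reg = 0x46E
clock 8: out=0, reg = 0x237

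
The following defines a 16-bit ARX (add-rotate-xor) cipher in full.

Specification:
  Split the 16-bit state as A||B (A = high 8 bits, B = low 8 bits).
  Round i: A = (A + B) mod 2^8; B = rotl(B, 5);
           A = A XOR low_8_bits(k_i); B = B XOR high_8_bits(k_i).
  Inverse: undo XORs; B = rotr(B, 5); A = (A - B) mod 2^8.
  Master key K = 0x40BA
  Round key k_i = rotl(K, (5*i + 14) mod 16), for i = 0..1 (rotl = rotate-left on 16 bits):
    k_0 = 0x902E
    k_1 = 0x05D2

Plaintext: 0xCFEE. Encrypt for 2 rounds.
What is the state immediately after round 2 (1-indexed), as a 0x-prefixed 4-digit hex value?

s_0 = plaintext = 0xCFEE
s_1 = Round(s_0, k_0) = 0x934D
s_2 = Round(s_1, k_1) = 0x32AC

0x32AC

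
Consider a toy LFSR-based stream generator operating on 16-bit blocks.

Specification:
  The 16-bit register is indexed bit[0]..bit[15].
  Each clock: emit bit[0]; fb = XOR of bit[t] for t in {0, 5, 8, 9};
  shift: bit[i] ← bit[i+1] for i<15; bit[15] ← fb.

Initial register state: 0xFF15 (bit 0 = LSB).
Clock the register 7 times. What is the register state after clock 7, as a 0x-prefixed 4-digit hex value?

reg_0 = 0xFF15
clock 1: out=1, reg = 0xFF8A
clock 2: out=0, reg = 0x7FC5
clock 3: out=1, reg = 0xBFE2
clock 4: out=0, reg = 0xDFF1
clock 5: out=1, reg = 0x6FF8
clock 6: out=0, reg = 0xB7FC
clock 7: out=0, reg = 0xDBFE

0xDBFE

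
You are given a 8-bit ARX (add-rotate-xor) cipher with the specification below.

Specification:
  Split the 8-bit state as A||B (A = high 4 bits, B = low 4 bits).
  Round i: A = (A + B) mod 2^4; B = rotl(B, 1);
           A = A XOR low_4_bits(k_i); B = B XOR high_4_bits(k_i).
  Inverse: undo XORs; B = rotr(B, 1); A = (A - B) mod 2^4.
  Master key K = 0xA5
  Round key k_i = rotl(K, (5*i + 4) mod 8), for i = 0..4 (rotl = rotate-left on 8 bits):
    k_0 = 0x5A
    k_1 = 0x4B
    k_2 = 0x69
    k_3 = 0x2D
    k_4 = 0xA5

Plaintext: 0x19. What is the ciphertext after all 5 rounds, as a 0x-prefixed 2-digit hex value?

0xF3

s_0 = plaintext = 0x19
s_1 = Round(s_0, k_0) = 0x06
s_2 = Round(s_1, k_1) = 0xD8
s_3 = Round(s_2, k_2) = 0xC7
s_4 = Round(s_3, k_3) = 0xEC
s_5 = Round(s_4, k_4) = 0xF3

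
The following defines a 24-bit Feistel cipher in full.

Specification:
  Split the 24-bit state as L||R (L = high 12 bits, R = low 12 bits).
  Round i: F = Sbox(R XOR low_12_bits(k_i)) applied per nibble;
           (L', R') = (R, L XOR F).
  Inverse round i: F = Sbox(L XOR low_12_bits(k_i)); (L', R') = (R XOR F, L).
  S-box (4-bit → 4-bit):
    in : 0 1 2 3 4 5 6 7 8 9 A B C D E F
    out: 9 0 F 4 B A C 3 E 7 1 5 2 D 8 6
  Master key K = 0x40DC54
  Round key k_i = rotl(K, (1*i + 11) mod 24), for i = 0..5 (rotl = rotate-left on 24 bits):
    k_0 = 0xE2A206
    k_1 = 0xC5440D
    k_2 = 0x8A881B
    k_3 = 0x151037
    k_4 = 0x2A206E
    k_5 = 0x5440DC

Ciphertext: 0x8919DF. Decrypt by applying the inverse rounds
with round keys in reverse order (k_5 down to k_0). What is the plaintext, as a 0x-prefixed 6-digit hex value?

0x43AA99

s_0 = ciphertext = 0x8919DF
s_1 = InvRound(s_0, k_5) = 0x762891
s_2 = InvRound(s_1, k_4) = 0xB03762
s_3 = InvRound(s_2, k_3) = 0x229B03
s_4 = InvRound(s_3, k_2) = 0xA4C229
s_5 = InvRound(s_4, k_1) = 0xA99A4C
s_6 = InvRound(s_5, k_0) = 0x43AA99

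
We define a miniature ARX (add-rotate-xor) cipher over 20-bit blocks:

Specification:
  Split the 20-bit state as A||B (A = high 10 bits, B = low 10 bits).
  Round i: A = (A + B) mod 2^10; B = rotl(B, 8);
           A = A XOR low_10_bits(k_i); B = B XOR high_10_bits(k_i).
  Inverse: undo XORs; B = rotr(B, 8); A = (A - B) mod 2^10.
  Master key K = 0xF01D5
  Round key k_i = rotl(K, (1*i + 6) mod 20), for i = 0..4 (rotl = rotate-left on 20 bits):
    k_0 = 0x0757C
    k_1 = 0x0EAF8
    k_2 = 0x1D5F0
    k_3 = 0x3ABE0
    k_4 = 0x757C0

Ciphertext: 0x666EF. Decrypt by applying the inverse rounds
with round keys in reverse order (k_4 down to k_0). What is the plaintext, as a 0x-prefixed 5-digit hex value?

0xA5B93

s_0 = ciphertext = 0x666EF
s_1 = InvRound(s_0, k_4) = 0x5B8EB
s_2 = InvRound(s_1, k_3) = 0xA2804
s_3 = InvRound(s_2, k_2) = 0x6D9C4
s_4 = InvRound(s_3, k_1) = 0xD57F9
s_5 = InvRound(s_4, k_0) = 0xA5B93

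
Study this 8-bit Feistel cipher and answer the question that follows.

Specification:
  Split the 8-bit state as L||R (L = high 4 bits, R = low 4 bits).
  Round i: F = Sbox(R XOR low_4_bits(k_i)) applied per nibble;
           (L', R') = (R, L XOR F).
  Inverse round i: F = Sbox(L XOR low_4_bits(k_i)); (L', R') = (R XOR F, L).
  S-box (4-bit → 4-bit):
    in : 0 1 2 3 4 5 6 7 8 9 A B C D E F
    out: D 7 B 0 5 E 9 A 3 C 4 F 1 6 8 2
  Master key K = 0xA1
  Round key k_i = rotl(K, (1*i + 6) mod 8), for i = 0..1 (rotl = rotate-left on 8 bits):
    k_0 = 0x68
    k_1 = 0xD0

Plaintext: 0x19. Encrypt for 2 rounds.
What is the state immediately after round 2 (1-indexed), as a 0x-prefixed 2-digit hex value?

0x60

s_0 = plaintext = 0x19
s_1 = Round(s_0, k_0) = 0x96
s_2 = Round(s_1, k_1) = 0x60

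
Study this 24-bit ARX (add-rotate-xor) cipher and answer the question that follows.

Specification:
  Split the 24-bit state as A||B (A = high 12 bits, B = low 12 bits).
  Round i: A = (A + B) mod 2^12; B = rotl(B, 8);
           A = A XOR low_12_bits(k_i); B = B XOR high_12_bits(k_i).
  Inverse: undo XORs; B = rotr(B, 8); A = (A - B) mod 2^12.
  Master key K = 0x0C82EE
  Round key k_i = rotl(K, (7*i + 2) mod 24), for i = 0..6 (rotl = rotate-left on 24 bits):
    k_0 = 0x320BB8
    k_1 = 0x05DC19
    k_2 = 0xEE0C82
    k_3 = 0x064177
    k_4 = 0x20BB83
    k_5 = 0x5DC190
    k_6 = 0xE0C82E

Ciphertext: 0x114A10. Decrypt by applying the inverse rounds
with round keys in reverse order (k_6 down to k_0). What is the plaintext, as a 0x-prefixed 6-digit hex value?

0x74689E

s_0 = ciphertext = 0x114A10
s_1 = InvRound(s_0, k_6) = 0x7761C4
s_2 = InvRound(s_1, k_5) = 0x562184
s_3 = InvRound(s_2, k_4) = 0x5EE8F3
s_4 = InvRound(s_3, k_3) = 0xB21978
s_5 = InvRound(s_4, k_2) = 0xE1C987
s_6 = InvRound(s_5, k_1) = 0x45CDA9
s_7 = InvRound(s_6, k_0) = 0x74689E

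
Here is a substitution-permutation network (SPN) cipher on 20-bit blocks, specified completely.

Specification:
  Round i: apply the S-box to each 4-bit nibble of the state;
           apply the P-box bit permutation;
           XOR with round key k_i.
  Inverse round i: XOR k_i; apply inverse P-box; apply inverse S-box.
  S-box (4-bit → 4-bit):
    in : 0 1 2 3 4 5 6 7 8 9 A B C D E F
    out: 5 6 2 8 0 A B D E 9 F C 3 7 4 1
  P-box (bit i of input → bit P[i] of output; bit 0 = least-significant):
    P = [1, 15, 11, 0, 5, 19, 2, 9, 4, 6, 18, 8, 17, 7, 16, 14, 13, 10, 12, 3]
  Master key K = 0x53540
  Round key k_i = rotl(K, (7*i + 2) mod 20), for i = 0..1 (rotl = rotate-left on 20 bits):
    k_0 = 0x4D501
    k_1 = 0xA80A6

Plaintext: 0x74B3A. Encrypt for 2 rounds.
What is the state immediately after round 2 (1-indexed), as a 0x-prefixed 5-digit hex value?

s_0 = plaintext = 0x74B3A
s_1 = Round(s_0, k_0) = 0x06E0A
s_2 = Round(s_1, k_1) = 0xC7801

0xC7801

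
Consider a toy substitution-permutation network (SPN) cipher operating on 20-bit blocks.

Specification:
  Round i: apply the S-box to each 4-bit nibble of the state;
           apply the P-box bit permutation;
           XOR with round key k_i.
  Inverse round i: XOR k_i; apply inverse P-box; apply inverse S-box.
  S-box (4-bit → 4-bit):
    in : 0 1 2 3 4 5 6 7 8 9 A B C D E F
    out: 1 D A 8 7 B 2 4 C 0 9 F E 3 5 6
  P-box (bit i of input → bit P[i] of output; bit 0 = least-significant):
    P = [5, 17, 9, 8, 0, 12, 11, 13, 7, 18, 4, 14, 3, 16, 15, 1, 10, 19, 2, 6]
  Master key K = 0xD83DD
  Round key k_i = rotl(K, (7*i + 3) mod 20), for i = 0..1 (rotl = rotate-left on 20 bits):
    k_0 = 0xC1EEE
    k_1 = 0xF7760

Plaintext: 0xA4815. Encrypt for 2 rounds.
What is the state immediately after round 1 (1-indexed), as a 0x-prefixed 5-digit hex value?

0xFF397

s_0 = plaintext = 0xA4815
s_1 = Round(s_0, k_0) = 0xFF397
s_2 = Round(s_1, k_1) = 0x6B564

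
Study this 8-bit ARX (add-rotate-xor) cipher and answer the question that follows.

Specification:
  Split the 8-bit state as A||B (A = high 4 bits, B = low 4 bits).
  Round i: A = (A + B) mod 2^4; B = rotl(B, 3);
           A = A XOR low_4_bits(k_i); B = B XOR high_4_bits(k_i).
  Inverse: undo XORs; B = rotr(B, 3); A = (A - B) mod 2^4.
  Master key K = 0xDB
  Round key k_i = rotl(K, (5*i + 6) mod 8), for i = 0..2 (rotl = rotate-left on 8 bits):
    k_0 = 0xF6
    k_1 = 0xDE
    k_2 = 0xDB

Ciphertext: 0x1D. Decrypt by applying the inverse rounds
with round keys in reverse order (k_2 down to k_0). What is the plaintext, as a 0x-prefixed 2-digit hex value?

s_0 = ciphertext = 0x1D
s_1 = InvRound(s_0, k_2) = 0xA0
s_2 = InvRound(s_1, k_1) = 0x9B
s_3 = InvRound(s_2, k_0) = 0x78

0x78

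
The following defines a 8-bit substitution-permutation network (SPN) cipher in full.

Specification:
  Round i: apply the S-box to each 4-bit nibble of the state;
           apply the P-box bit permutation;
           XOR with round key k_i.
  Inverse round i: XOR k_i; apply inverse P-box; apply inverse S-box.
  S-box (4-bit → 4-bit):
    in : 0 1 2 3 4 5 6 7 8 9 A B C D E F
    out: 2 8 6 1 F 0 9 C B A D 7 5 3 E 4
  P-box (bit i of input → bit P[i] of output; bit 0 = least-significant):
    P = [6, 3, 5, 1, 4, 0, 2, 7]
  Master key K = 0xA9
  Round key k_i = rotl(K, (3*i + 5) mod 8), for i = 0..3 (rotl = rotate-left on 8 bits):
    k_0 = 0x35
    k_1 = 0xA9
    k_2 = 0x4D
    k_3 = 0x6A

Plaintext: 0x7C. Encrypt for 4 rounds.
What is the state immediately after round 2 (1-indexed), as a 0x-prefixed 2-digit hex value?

0xBA

s_0 = plaintext = 0x7C
s_1 = Round(s_0, k_0) = 0xD1
s_2 = Round(s_1, k_1) = 0xBA
s_3 = Round(s_2, k_2) = 0x3A
s_4 = Round(s_3, k_3) = 0x18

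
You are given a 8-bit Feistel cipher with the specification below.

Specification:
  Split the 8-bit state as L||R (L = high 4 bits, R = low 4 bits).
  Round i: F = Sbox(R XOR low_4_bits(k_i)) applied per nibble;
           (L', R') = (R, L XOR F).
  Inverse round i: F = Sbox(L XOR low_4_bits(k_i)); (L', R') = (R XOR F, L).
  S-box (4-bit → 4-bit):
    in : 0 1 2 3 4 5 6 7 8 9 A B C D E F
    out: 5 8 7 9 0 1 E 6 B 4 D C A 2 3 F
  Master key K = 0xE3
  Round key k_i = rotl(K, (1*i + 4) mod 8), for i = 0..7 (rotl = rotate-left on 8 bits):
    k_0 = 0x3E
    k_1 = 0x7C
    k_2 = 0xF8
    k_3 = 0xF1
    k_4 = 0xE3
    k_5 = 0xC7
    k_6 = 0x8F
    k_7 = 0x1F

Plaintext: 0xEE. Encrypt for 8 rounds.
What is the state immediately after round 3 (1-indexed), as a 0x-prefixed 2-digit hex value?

0x8E

s_0 = plaintext = 0xEE
s_1 = Round(s_0, k_0) = 0xEB
s_2 = Round(s_1, k_1) = 0xB8
s_3 = Round(s_2, k_2) = 0x8E
s_4 = Round(s_3, k_3) = 0xE7
s_5 = Round(s_4, k_4) = 0x7E
s_6 = Round(s_5, k_5) = 0xE3
s_7 = Round(s_6, k_6) = 0x34
s_8 = Round(s_7, k_7) = 0x4F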